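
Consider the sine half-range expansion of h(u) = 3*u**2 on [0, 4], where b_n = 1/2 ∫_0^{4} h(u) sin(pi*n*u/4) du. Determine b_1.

b_1 = 1/2 ∫_0^{4} (3*u**2) sin(pi*u/4) du.
Integrating by parts twice (tabular method), an antiderivative of (3*u**2) sin(pi*u/4) is -12*u**2*cos(pi*u/4)/pi + 96*u*sin(pi*u/4)/pi**2 + 384*cos(pi*u/4)/pi**3; evaluating from 0 to 4: ∫_{0}^{4} (3*u**2) sin(pi*u/4) du = (-384/pi**3 + 192/pi) - (384/pi**3) = -768/pi**3 + 192/pi.
Hence b_1 = (1/2)·(-768/pi**3 + 192/pi) = -384/pi**3 + 96/pi.

-384/pi**3 + 96/pi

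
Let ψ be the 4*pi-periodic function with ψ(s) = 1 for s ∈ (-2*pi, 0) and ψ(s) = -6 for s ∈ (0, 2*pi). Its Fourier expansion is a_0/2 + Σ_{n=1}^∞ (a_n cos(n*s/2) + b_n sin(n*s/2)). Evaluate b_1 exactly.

-14/pi

b_1 = (1/(2*pi)) ∫_{-2*pi}^{2*pi} ψ(s) sin(s/2) ds.
Split the integral at the breakpoints.
Directly, an antiderivative of (1) sin(s/2) is -2*cos(s/2); evaluating from -2*pi to 0: ∫_{-2*pi}^{0} (1) sin(s/2) ds = (-2) - (2) = -4.
Directly, an antiderivative of (-6) sin(s/2) is 12*cos(s/2); evaluating from 0 to 2*pi: ∫_{0}^{2*pi} (-6) sin(s/2) ds = (-12) - (12) = -24.
Summing the pieces and multiplying by (1/(2*pi)) gives b_1 = -14/pi.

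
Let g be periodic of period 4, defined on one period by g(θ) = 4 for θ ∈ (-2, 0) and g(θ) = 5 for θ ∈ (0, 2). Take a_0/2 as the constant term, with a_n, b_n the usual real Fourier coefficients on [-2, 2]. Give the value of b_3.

b_3 = 1/2 ∫_{-2}^{2} g(θ) sin(3*pi*θ/2) dθ.
Split the integral at the breakpoints.
Directly, an antiderivative of (4) sin(3*pi*θ/2) is -8*cos(3*pi*θ/2)/(3*pi); evaluating from -2 to 0: ∫_{-2}^{0} (4) sin(3*pi*θ/2) dθ = (-8/(3*pi)) - (8/(3*pi)) = -16/(3*pi).
Directly, an antiderivative of (5) sin(3*pi*θ/2) is -10*cos(3*pi*θ/2)/(3*pi); evaluating from 0 to 2: ∫_{0}^{2} (5) sin(3*pi*θ/2) dθ = (10/(3*pi)) - (-10/(3*pi)) = 20/(3*pi).
Summing the pieces and multiplying by (1/2) gives b_3 = 2/(3*pi).

2/(3*pi)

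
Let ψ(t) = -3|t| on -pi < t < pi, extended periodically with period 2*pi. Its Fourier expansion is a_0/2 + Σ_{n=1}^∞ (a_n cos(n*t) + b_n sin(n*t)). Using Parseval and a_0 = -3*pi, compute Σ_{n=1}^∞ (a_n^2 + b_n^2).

3*pi**2/2

Parseval: a_0^2/2 + Σ_{n≥1} (a_n^2+b_n^2) = 1/pi ∫_{-pi}^{pi} ψ(t)^2 dt = 6*pi**2.
Subtract a_0^2/2 = 9*pi**2/2: Σ (a_n^2+b_n^2) = 3*pi**2/2.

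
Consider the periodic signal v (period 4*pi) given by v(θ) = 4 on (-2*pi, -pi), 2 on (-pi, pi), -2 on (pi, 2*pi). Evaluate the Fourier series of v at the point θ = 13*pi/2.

4

θ = 13*pi/2 differs from θ = -3*pi/2 by 2 full period(s), and the series is 4*pi-periodic.
v is continuous at θ = -3*pi/2 with value 4, so the series converges to 4 there.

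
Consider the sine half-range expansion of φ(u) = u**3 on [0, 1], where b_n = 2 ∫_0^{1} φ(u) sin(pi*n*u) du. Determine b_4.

(3 - 8*pi**2)/(16*pi**3)

b_4 = 2 ∫_0^{1} (u**3) sin(4*pi*u) du.
Integrating by parts three times (tabular method), an antiderivative of (u**3) sin(4*pi*u) is -u**3*cos(4*pi*u)/(4*pi) + 3*u**2*sin(4*pi*u)/(16*pi**2) + 3*u*cos(4*pi*u)/(32*pi**3) - 3*sin(4*pi*u)/(128*pi**4); evaluating from 0 to 1: ∫_{0}^{1} (u**3) sin(4*pi*u) du = ((3 - 8*pi**2)/(32*pi**3)) - (0) = (3 - 8*pi**2)/(32*pi**3).
Hence b_4 = 2·((3 - 8*pi**2)/(32*pi**3)) = (3 - 8*pi**2)/(16*pi**3).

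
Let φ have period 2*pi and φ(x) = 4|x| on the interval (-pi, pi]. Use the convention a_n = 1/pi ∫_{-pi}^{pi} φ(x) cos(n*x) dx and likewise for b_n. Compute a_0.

4*pi

a_0 = 1/pi ∫_{-pi}^{pi} φ(x) dx = 1/pi · (4*pi**2) = 4*pi.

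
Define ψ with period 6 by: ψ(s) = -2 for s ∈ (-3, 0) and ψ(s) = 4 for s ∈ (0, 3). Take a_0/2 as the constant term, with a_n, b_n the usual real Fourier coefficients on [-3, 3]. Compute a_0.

a_0 = 1/3 ∫_{-3}^{3} ψ(s) ds = 1/3 · (6) = 2.

2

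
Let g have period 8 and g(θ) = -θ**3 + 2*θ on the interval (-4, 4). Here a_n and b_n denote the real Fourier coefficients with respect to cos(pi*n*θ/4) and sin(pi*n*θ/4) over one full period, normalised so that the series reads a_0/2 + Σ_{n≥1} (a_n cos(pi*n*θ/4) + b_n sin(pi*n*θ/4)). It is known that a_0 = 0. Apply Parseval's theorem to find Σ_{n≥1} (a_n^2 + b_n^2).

84352/105

Parseval: a_0^2/2 + Σ_{n≥1} (a_n^2+b_n^2) = 1/4 ∫_{-4}^{4} g(θ)^2 dθ = 84352/105.
Subtract a_0^2/2 = 0: Σ (a_n^2+b_n^2) = 84352/105.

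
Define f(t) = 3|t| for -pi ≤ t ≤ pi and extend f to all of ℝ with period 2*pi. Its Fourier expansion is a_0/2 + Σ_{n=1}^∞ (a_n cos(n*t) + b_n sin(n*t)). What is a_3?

-4/(3*pi)

a_3 = 1/pi ∫_{-pi}^{pi} f(t) cos(3*t) dt.
f is even and cos(3*t) is even, so the integrand is even and a_3 = 2/pi ∫_0^{pi} f(t) cos(3*t) dt.
Integrating by parts (boundary term plus one more integral), an antiderivative of (3*t) cos(3*t) is t*sin(3*t) + cos(3*t)/3; evaluating from 0 to pi: ∫_{0}^{pi} (3*t) cos(3*t) dt = (-1/3) - (1/3) = -2/3.
Hence a_3 = (2/pi)·(-2/3) = -4/(3*pi).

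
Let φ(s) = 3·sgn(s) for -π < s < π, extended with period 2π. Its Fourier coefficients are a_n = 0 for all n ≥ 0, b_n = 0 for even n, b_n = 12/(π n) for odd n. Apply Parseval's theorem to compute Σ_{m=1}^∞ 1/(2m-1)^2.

Parseval: Σ b_n^2 = (1/π) ∫_{-π}^{π} φ(s)^2 ds = 18.
Only odd n contribute, with b_n^2 = 144/(π^2 n^2), so Σ_{m≥1} 1/(2m-1)^2 = π^2·(18)/144 = pi**2/8.

pi**2/8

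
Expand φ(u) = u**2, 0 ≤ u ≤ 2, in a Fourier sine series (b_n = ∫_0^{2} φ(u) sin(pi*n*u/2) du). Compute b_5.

b_5 = ∫_0^{2} (u**2) sin(5*pi*u/2) du.
Integrating by parts twice (tabular method), an antiderivative of (u**2) sin(5*pi*u/2) is -2*u**2*cos(5*pi*u/2)/(5*pi) + 8*u*sin(5*pi*u/2)/(25*pi**2) + 16*cos(5*pi*u/2)/(125*pi**3); evaluating from 0 to 2: ∫_{0}^{2} (u**2) sin(5*pi*u/2) du = (8*(-2 + 25*pi**2)/(125*pi**3)) - (16/(125*pi**3)) = 8*(-4 + 25*pi**2)/(125*pi**3).
Hence b_5 = 8*(-4 + 25*pi**2)/(125*pi**3).

8*(-4 + 25*pi**2)/(125*pi**3)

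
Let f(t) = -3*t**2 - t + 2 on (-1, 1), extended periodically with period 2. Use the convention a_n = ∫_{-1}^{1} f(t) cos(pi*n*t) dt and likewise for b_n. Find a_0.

a_0 = ∫_{-1}^{1} f(t) dt = 2.

2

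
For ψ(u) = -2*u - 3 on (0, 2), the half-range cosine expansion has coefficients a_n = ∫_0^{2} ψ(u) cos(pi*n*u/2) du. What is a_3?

16/(9*pi**2)

a_3 = ∫_0^{2} (-2*u - 3) cos(3*pi*u/2) du.
Integrating by parts (boundary term plus one more integral), an antiderivative of (-2*u - 3) cos(3*pi*u/2) is -4*u*sin(3*pi*u/2)/(3*pi) - 2*sin(3*pi*u/2)/pi - 8*cos(3*pi*u/2)/(9*pi**2); evaluating from 0 to 2: ∫_{0}^{2} (-2*u - 3) cos(3*pi*u/2) du = (8/(9*pi**2)) - (-8/(9*pi**2)) = 16/(9*pi**2).
Hence a_3 = 16/(9*pi**2).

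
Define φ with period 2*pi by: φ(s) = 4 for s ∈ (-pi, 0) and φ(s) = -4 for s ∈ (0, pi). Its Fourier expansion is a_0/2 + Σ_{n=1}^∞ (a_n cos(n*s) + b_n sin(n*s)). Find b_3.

b_3 = 1/pi ∫_{-pi}^{pi} φ(s) sin(3*s) ds.
φ is odd and sin(3*s) is odd, so the integrand is even and b_3 = 2/pi ∫_0^{pi} φ(s) sin(3*s) ds.
Directly, an antiderivative of (-4) sin(3*s) is 4*cos(3*s)/3; evaluating from 0 to pi: ∫_{0}^{pi} (-4) sin(3*s) ds = (-4/3) - (4/3) = -8/3.
Hence b_3 = (2/pi)·(-8/3) = -16/(3*pi).

-16/(3*pi)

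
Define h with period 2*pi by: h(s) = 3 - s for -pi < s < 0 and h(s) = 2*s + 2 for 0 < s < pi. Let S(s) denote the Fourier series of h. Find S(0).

At s = 0 the one-sided limits are h(0^-) = 3 and h(0^+) = 2.
By Dirichlet's theorem the series converges to their average, [(3) + (2)]/2 = 5/2.

5/2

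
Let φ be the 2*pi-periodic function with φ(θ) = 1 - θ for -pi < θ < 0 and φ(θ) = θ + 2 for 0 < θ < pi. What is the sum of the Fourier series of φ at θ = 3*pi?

θ = 3*pi differs from θ = -pi by 2 full period(s), and the series is 2*pi-periodic.
At θ = -pi the one-sided limits are φ(-pi^-) = 2 + pi and φ(-pi^+) = 1 + pi.
By Dirichlet's theorem the series converges to their average, [(2 + pi) + (1 + pi)]/2 = 3/2 + pi.

3/2 + pi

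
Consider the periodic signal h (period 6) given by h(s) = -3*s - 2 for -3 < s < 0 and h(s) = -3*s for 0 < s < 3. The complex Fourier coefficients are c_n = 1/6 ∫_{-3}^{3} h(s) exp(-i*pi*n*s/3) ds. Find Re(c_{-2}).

Since h is real-valued, Re(c_{-2}) = 1/6 ∫_{-3}^{3} h(s) cos(-2*pi*s/3) ds = a_{2}/2.
Split the integral at the breakpoints.
Integrating by parts (boundary term plus one more integral), an antiderivative of (-3*s - 2) cos(-2*pi*s/3) is -9*s*sin(2*pi*s/3)/(2*pi) - 3*sin(2*pi*s/3)/pi - 27*cos(2*pi*s/3)/(4*pi**2); evaluating from -3 to 0: ∫_{-3}^{0} (-3*s - 2) cos(-2*pi*s/3) ds = (-27/(4*pi**2)) - (-27/(4*pi**2)) = 0.
Integrating by parts (boundary term plus one more integral), an antiderivative of (-3*s) cos(-2*pi*s/3) is -9*s*sin(2*pi*s/3)/(2*pi) - 27*cos(2*pi*s/3)/(4*pi**2); evaluating from 0 to 3: ∫_{0}^{3} (-3*s) cos(-2*pi*s/3) ds = (-27/(4*pi**2)) - (-27/(4*pi**2)) = 0.
So ∫_{-3}^{3} h(s) cos(-2*pi*s/3) ds = 0.
Hence Re(c_{-2}) = (1/6)·(0) = 0.

0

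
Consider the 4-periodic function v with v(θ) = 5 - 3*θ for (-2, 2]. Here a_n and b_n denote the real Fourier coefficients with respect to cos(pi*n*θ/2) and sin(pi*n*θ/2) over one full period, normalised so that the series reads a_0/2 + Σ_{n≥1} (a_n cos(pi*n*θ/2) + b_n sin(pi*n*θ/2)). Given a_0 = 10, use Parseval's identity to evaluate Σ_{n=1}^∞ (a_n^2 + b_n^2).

Parseval: a_0^2/2 + Σ_{n≥1} (a_n^2+b_n^2) = 1/2 ∫_{-2}^{2} v(θ)^2 dθ = 74.
Subtract a_0^2/2 = 50: Σ (a_n^2+b_n^2) = 24.

24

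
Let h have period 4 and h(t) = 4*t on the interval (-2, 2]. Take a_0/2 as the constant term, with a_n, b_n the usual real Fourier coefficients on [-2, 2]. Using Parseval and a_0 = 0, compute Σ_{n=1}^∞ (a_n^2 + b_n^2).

Parseval: a_0^2/2 + Σ_{n≥1} (a_n^2+b_n^2) = 1/2 ∫_{-2}^{2} h(t)^2 dt = 128/3.
Subtract a_0^2/2 = 0: Σ (a_n^2+b_n^2) = 128/3.

128/3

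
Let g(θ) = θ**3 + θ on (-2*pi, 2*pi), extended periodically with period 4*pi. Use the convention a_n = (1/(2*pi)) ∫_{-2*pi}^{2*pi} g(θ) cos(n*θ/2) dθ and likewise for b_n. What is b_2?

b_2 = (1/(2*pi)) ∫_{-2*pi}^{2*pi} g(θ) sin(θ) dθ.
g is odd and sin(θ) is odd, so the integrand is even and b_2 = 1/pi ∫_0^{2*pi} g(θ) sin(θ) dθ.
Integrating by parts three times (tabular method), an antiderivative of (θ**3 + θ) sin(θ) is -θ**3*cos(θ) + 3*θ**2*sin(θ) + 5*θ*cos(θ) - 5*sin(θ); evaluating from 0 to 2*pi: ∫_{0}^{2*pi} (θ**3 + θ) sin(θ) dθ = (-8*pi**3 + 10*pi) - (0) = -8*pi**3 + 10*pi.
Hence b_2 = (1/pi)·(-8*pi**3 + 10*pi) = 10 - 8*pi**2.

10 - 8*pi**2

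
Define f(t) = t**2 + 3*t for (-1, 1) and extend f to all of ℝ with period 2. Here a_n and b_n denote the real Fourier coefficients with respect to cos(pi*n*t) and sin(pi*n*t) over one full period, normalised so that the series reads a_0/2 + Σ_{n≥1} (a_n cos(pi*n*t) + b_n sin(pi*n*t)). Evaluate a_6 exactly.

1/(9*pi**2)

a_6 = ∫_{-1}^{1} f(t) cos(6*pi*t) dt.
Integrating by parts twice (tabular method), an antiderivative of (t**2 + 3*t) cos(6*pi*t) is t**2*sin(6*pi*t)/(6*pi) + t*sin(6*pi*t)/(2*pi) + t*cos(6*pi*t)/(18*pi**2) - sin(6*pi*t)/(108*pi**3) + cos(6*pi*t)/(12*pi**2); evaluating from -1 to 1: ∫_{-1}^{1} (t**2 + 3*t) cos(6*pi*t) dt = (5/(36*pi**2)) - (1/(36*pi**2)) = 1/(9*pi**2).
Hence a_6 = 1/(9*pi**2).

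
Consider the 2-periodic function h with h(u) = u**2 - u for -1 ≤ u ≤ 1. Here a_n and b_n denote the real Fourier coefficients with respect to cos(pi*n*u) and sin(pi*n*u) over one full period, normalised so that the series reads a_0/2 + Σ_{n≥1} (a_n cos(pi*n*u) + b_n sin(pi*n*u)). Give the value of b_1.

b_1 = ∫_{-1}^{1} h(u) sin(pi*u) du.
Integrating by parts twice (tabular method), an antiderivative of (u**2 - u) sin(pi*u) is -u**2*cos(pi*u)/pi + 2*u*sin(pi*u)/pi**2 + u*cos(pi*u)/pi - sin(pi*u)/pi**2 + 2*cos(pi*u)/pi**3; evaluating from -1 to 1: ∫_{-1}^{1} (u**2 - u) sin(pi*u) du = (-2/pi**3) - (-2/pi**3 + 2/pi) = -2/pi.
Hence b_1 = -2/pi.

-2/pi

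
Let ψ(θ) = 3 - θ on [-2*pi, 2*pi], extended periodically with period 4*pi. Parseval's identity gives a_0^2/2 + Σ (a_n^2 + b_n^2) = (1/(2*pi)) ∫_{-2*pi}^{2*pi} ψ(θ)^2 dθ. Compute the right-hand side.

18 + 8*pi**2/3

(1/(2*pi)) ∫_{-2*pi}^{2*pi} ψ(θ)^2 dθ = (1/(2*pi)) · (36*pi + 16*pi**3/3) = 18 + 8*pi**2/3.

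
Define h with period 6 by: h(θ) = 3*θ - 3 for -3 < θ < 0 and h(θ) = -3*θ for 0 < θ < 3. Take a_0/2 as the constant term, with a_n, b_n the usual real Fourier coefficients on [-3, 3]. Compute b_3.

2/pi

b_3 = 1/3 ∫_{-3}^{3} h(θ) sin(pi*θ) dθ.
Split the integral at the breakpoints.
Integrating by parts (boundary term plus one more integral), an antiderivative of (3*θ - 3) sin(pi*θ) is -3*θ*cos(pi*θ)/pi + 3*sin(pi*θ)/pi**2 + 3*cos(pi*θ)/pi; evaluating from -3 to 0: ∫_{-3}^{0} (3*θ - 3) sin(pi*θ) dθ = (3/pi) - (-12/pi) = 15/pi.
Integrating by parts (boundary term plus one more integral), an antiderivative of (-3*θ) sin(pi*θ) is 3*θ*cos(pi*θ)/pi - 3*sin(pi*θ)/pi**2; evaluating from 0 to 3: ∫_{0}^{3} (-3*θ) sin(pi*θ) dθ = (-9/pi) - (0) = -9/pi.
Summing the pieces and multiplying by (1/3) gives b_3 = 2/pi.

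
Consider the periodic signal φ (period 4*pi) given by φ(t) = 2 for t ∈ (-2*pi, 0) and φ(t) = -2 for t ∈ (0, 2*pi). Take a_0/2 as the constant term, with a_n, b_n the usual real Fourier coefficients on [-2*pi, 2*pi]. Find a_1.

0

a_1 = (1/(2*pi)) ∫_{-2*pi}^{2*pi} φ(t) cos(t/2) dt.
φ is odd and cos(t/2) is even, so the integrand is odd over a symmetric interval and the integral vanishes.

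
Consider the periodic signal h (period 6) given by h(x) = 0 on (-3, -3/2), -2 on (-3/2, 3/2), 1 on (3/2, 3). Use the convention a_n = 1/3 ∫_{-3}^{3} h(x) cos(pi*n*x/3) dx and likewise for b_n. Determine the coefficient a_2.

0

a_2 = 1/3 ∫_{-3}^{3} h(x) cos(2*pi*x/3) dx.
Split the integral at the breakpoints.
∫_{-3}^{-3/2} (0) cos(2*pi*x/3) dx = 0.
Directly, an antiderivative of (-2) cos(2*pi*x/3) is -3*sin(2*pi*x/3)/pi; evaluating from -3/2 to 3/2: ∫_{-3/2}^{3/2} (-2) cos(2*pi*x/3) dx = (0) - (0) = 0.
Directly, an antiderivative of (1) cos(2*pi*x/3) is 3*sin(2*pi*x/3)/(2*pi); evaluating from 3/2 to 3: ∫_{3/2}^{3} (1) cos(2*pi*x/3) dx = (0) - (0) = 0.
Summing the pieces and multiplying by (1/3) gives a_2 = 0.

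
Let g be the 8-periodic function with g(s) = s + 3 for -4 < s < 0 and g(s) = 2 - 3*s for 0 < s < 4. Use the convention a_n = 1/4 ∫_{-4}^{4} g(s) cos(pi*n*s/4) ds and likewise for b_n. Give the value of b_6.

4/(3*pi)

b_6 = 1/4 ∫_{-4}^{4} g(s) sin(3*pi*s/2) ds.
Split the integral at the breakpoints.
Integrating by parts (boundary term plus one more integral), an antiderivative of (s + 3) sin(3*pi*s/2) is -2*s*cos(3*pi*s/2)/(3*pi) + 4*sin(3*pi*s/2)/(9*pi**2) - 2*cos(3*pi*s/2)/pi; evaluating from -4 to 0: ∫_{-4}^{0} (s + 3) sin(3*pi*s/2) ds = (-2/pi) - (2/(3*pi)) = -8/(3*pi).
Integrating by parts (boundary term plus one more integral), an antiderivative of (2 - 3*s) sin(3*pi*s/2) is 2*s*cos(3*pi*s/2)/pi - 4*sin(3*pi*s/2)/(3*pi**2) - 4*cos(3*pi*s/2)/(3*pi); evaluating from 0 to 4: ∫_{0}^{4} (2 - 3*s) sin(3*pi*s/2) ds = (20/(3*pi)) - (-4/(3*pi)) = 8/pi.
Summing the pieces and multiplying by (1/4) gives b_6 = 4/(3*pi).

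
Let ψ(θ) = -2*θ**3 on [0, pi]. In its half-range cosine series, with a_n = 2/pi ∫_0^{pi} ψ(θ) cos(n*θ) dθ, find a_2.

-3*pi

a_2 = 2/pi ∫_0^{pi} (-2*θ**3) cos(2*θ) dθ.
Integrating by parts three times (tabular method), an antiderivative of (-2*θ**3) cos(2*θ) is -θ**3*sin(2*θ) - 3*θ**2*cos(2*θ)/2 + 3*θ*sin(2*θ)/2 + 3*cos(2*θ)/4; evaluating from 0 to pi: ∫_{0}^{pi} (-2*θ**3) cos(2*θ) dθ = (3/4 - 3*pi**2/2) - (3/4) = -3*pi**2/2.
Hence a_2 = (2/pi)·(-3*pi**2/2) = -3*pi.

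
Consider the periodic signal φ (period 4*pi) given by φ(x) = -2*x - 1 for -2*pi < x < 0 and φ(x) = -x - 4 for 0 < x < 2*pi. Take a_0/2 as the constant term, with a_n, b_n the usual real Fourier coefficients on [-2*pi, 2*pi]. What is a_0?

-5 + pi

a_0 = (1/(2*pi)) ∫_{-2*pi}^{2*pi} φ(x) dx = (1/(2*pi)) · (2*pi*(-5 + pi)) = -5 + pi.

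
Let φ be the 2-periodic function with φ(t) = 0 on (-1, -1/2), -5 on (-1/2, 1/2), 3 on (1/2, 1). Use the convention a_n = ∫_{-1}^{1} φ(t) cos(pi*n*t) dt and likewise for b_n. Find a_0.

a_0 = ∫_{-1}^{1} φ(t) dt = -7/2.

-7/2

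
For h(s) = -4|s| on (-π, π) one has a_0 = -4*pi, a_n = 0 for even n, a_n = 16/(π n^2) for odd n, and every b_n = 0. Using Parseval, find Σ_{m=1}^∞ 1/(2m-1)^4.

pi**4/96

Parseval: a_0^2/2 + Σ a_n^2 = (1/π) ∫_{-π}^{π} h(s)^2 ds = 32*pi**2/3.
Subtract a_0^2/2 = 8*pi**2: Σ a_n^2 = 8*pi**2/3.
Only odd n contribute, with a_n^2 = 256/(π^2 n^4), so Σ_{m≥1} 1/(2m-1)^4 = π^2·(8*pi**2/3)/256 = pi**4/96.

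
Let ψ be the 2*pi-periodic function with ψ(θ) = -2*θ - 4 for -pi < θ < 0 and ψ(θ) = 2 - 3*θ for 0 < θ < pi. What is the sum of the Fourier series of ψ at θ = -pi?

-pi/2 - 1

At θ = -pi the one-sided limits are ψ(-pi^-) = 2 - 3*pi and ψ(-pi^+) = -4 + 2*pi.
By Dirichlet's theorem the series converges to their average, [(2 - 3*pi) + (-4 + 2*pi)]/2 = -pi/2 - 1.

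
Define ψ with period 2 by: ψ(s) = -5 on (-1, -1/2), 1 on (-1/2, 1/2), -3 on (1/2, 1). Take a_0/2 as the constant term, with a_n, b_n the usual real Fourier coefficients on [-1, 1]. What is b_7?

b_7 = ∫_{-1}^{1} ψ(s) sin(7*pi*s) ds.
Split the integral at the breakpoints.
Directly, an antiderivative of (-5) sin(7*pi*s) is 5*cos(7*pi*s)/(7*pi); evaluating from -1 to -1/2: ∫_{-1}^{-1/2} (-5) sin(7*pi*s) ds = (0) - (-5/(7*pi)) = 5/(7*pi).
Directly, an antiderivative of (1) sin(7*pi*s) is -cos(7*pi*s)/(7*pi); evaluating from -1/2 to 1/2: ∫_{-1/2}^{1/2} (1) sin(7*pi*s) ds = (0) - (0) = 0.
Directly, an antiderivative of (-3) sin(7*pi*s) is 3*cos(7*pi*s)/(7*pi); evaluating from 1/2 to 1: ∫_{1/2}^{1} (-3) sin(7*pi*s) ds = (-3/(7*pi)) - (0) = -3/(7*pi).
Summing the pieces gives b_7 = 2/(7*pi).

2/(7*pi)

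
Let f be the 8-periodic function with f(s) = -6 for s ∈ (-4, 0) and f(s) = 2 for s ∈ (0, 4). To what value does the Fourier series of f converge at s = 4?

-2

s = 4 differs from s = -4 by 1 full period(s), and the series is 8-periodic.
At s = -4 the one-sided limits are f(-4^-) = 2 and f(-4^+) = -6.
By Dirichlet's theorem the series converges to their average, [(2) + (-6)]/2 = -2.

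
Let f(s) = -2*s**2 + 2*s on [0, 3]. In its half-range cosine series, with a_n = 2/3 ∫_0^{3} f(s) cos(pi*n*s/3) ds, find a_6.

-2/pi**2

a_6 = 2/3 ∫_0^{3} (-2*s**2 + 2*s) cos(2*pi*s) ds.
Integrating by parts twice (tabular method), an antiderivative of (-2*s**2 + 2*s) cos(2*pi*s) is -s**2*sin(2*pi*s)/pi + s*sin(2*pi*s)/pi - s*cos(2*pi*s)/pi**2 + sin(2*pi*s)/(2*pi**3) + cos(2*pi*s)/(2*pi**2); evaluating from 0 to 3: ∫_{0}^{3} (-2*s**2 + 2*s) cos(2*pi*s) ds = (-5/(2*pi**2)) - (1/(2*pi**2)) = -3/pi**2.
Hence a_6 = (2/3)·(-3/pi**2) = -2/pi**2.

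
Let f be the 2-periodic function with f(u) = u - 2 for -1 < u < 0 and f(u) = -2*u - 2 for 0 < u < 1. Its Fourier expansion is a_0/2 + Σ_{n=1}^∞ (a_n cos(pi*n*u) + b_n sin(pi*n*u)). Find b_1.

-1/pi

b_1 = ∫_{-1}^{1} f(u) sin(pi*u) du.
Split the integral at the breakpoints.
Integrating by parts (boundary term plus one more integral), an antiderivative of (u - 2) sin(pi*u) is -u*cos(pi*u)/pi + sin(pi*u)/pi**2 + 2*cos(pi*u)/pi; evaluating from -1 to 0: ∫_{-1}^{0} (u - 2) sin(pi*u) du = (2/pi) - (-3/pi) = 5/pi.
Integrating by parts (boundary term plus one more integral), an antiderivative of (-2*u - 2) sin(pi*u) is 2*u*cos(pi*u)/pi - 2*sin(pi*u)/pi**2 + 2*cos(pi*u)/pi; evaluating from 0 to 1: ∫_{0}^{1} (-2*u - 2) sin(pi*u) du = (-4/pi) - (2/pi) = -6/pi.
Summing the pieces gives b_1 = -1/pi.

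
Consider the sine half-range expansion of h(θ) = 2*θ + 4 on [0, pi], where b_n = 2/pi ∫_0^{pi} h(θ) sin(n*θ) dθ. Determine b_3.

4*(pi + 4)/(3*pi)

b_3 = 2/pi ∫_0^{pi} (2*θ + 4) sin(3*θ) dθ.
Integrating by parts (boundary term plus one more integral), an antiderivative of (2*θ + 4) sin(3*θ) is -2*θ*cos(3*θ)/3 + 2*sin(3*θ)/9 - 4*cos(3*θ)/3; evaluating from 0 to pi: ∫_{0}^{pi} (2*θ + 4) sin(3*θ) dθ = (4/3 + 2*pi/3) - (-4/3) = 2*pi/3 + 8/3.
Hence b_3 = (2/pi)·(2*pi/3 + 8/3) = 4*(pi + 4)/(3*pi).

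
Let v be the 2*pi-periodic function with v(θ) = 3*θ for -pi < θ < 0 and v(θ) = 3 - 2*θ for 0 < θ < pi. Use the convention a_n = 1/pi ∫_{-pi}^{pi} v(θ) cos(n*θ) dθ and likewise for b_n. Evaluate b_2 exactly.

b_2 = 1/pi ∫_{-pi}^{pi} v(θ) sin(2*θ) dθ.
Split the integral at the breakpoints.
Integrating by parts (boundary term plus one more integral), an antiderivative of (3*θ) sin(2*θ) is -3*θ*cos(2*θ)/2 + 3*sin(2*θ)/4; evaluating from -pi to 0: ∫_{-pi}^{0} (3*θ) sin(2*θ) dθ = (0) - (3*pi/2) = -3*pi/2.
Integrating by parts (boundary term plus one more integral), an antiderivative of (3 - 2*θ) sin(2*θ) is θ*cos(2*θ) - sin(2*θ)/2 - 3*cos(2*θ)/2; evaluating from 0 to pi: ∫_{0}^{pi} (3 - 2*θ) sin(2*θ) dθ = (-3/2 + pi) - (-3/2) = pi.
Summing the pieces and multiplying by (1/pi) gives b_2 = -1/2.

-1/2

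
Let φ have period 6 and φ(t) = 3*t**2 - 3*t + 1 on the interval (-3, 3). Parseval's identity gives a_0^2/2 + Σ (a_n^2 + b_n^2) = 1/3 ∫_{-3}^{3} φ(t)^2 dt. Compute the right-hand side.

1/3 ∫_{-3}^{3} φ(t)^2 dt = 1/3 · (5754/5) = 1918/5.

1918/5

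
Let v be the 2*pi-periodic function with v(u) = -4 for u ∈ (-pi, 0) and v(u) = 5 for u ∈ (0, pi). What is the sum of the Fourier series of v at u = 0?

At u = 0 the one-sided limits are v(0^-) = -4 and v(0^+) = 5.
By Dirichlet's theorem the series converges to their average, [(-4) + (5)]/2 = 1/2.

1/2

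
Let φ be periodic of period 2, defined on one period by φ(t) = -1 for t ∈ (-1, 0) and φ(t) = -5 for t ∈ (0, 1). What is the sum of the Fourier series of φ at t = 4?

-3

t = 4 differs from t = 0 by 2 full period(s), and the series is 2-periodic.
At t = 0 the one-sided limits are φ(0^-) = -1 and φ(0^+) = -5.
By Dirichlet's theorem the series converges to their average, [(-1) + (-5)]/2 = -3.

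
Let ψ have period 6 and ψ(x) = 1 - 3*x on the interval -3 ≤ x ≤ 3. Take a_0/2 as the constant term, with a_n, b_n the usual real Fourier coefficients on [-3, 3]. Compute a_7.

a_7 = 1/3 ∫_{-3}^{3} ψ(x) cos(7*pi*x/3) dx.
Integrating by parts (boundary term plus one more integral), an antiderivative of (1 - 3*x) cos(7*pi*x/3) is -9*x*sin(7*pi*x/3)/(7*pi) + 3*sin(7*pi*x/3)/(7*pi) - 27*cos(7*pi*x/3)/(49*pi**2); evaluating from -3 to 3: ∫_{-3}^{3} (1 - 3*x) cos(7*pi*x/3) dx = (27/(49*pi**2)) - (27/(49*pi**2)) = 0.
Hence a_7 = (1/3)·(0) = 0.

0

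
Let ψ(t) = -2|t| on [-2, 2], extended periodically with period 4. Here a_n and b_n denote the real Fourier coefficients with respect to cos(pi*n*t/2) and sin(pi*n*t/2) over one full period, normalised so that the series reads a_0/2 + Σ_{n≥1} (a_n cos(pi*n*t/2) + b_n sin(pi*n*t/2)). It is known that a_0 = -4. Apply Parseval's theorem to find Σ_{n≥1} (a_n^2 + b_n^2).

Parseval: a_0^2/2 + Σ_{n≥1} (a_n^2+b_n^2) = 1/2 ∫_{-2}^{2} ψ(t)^2 dt = 32/3.
Subtract a_0^2/2 = 8: Σ (a_n^2+b_n^2) = 8/3.

8/3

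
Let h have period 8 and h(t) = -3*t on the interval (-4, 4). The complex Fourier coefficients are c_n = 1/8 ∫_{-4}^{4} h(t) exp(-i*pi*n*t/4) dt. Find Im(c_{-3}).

-4/pi

Since h is real-valued, Im(c_{-3}) = -1/8 ∫_{-4}^{4} h(t) sin(-3*pi*t/4) dt = b_{3}/2.
h is odd and sin(-3*pi*t/4) is odd, so the integrand is even: ∫_{-4}^{4} h(t) sin(-3*pi*t/4) dt = 2∫_0^{4} h(t) sin(-3*pi*t/4) dt.
Integrating by parts (boundary term plus one more integral), an antiderivative of (-3*t) sin(-3*pi*t/4) is -4*t*cos(3*pi*t/4)/pi + 16*sin(3*pi*t/4)/(3*pi**2); evaluating from 0 to 4: ∫_{0}^{4} (-3*t) sin(-3*pi*t/4) dt = (16/pi) - (0) = 16/pi.
So ∫_{-4}^{4} h(t) sin(-3*pi*t/4) dt = 32/pi.
Hence Im(c_{-3}) = (-1/8)·(32/pi) = -4/pi.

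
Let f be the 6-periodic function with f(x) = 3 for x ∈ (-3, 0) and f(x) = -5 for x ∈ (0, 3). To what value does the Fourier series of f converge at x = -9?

x = -9 differs from x = 3 by -2 full period(s), and the series is 6-periodic.
At x = 3 the one-sided limits are f(3^-) = -5 and f(3^+) = 3.
By Dirichlet's theorem the series converges to their average, [(-5) + (3)]/2 = -1.

-1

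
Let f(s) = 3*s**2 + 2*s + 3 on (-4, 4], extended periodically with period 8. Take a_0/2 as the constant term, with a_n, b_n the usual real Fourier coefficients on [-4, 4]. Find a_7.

a_7 = 1/4 ∫_{-4}^{4} f(s) cos(7*pi*s/4) ds.
Integrating by parts twice (tabular method), an antiderivative of (3*s**2 + 2*s + 3) cos(7*pi*s/4) is 12*s**2*sin(7*pi*s/4)/(7*pi) + 8*s*sin(7*pi*s/4)/(7*pi) + 96*s*cos(7*pi*s/4)/(49*pi**2) - 384*sin(7*pi*s/4)/(343*pi**3) + 12*sin(7*pi*s/4)/(7*pi) + 32*cos(7*pi*s/4)/(49*pi**2); evaluating from -4 to 4: ∫_{-4}^{4} (3*s**2 + 2*s + 3) cos(7*pi*s/4) ds = (-416/(49*pi**2)) - (352/(49*pi**2)) = -768/(49*pi**2).
Hence a_7 = (1/4)·(-768/(49*pi**2)) = -192/(49*pi**2).

-192/(49*pi**2)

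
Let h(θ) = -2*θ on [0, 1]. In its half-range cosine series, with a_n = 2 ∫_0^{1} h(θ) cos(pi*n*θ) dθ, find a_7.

8/(49*pi**2)

a_7 = 2 ∫_0^{1} (-2*θ) cos(7*pi*θ) dθ.
Integrating by parts (boundary term plus one more integral), an antiderivative of (-2*θ) cos(7*pi*θ) is -2*θ*sin(7*pi*θ)/(7*pi) - 2*cos(7*pi*θ)/(49*pi**2); evaluating from 0 to 1: ∫_{0}^{1} (-2*θ) cos(7*pi*θ) dθ = (2/(49*pi**2)) - (-2/(49*pi**2)) = 4/(49*pi**2).
Hence a_7 = 2·(4/(49*pi**2)) = 8/(49*pi**2).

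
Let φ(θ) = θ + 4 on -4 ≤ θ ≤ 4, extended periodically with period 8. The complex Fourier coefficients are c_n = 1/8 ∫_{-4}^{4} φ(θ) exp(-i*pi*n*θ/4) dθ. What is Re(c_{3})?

0

Since φ is real-valued, Re(c_{3}) = 1/8 ∫_{-4}^{4} φ(θ) cos(3*pi*θ/4) dθ = a_{3}/2.
Integrating by parts (boundary term plus one more integral), an antiderivative of (θ + 4) cos(3*pi*θ/4) is 4*θ*sin(3*pi*θ/4)/(3*pi) + 16*sin(3*pi*θ/4)/(3*pi) + 16*cos(3*pi*θ/4)/(9*pi**2); evaluating from -4 to 4: ∫_{-4}^{4} (θ + 4) cos(3*pi*θ/4) dθ = (-16/(9*pi**2)) - (-16/(9*pi**2)) = 0.
Hence Re(c_{3}) = (1/8)·(0) = 0.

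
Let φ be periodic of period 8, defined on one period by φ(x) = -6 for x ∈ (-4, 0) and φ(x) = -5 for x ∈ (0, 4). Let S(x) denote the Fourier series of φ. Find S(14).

-6

x = 14 differs from x = -2 by 2 full period(s), and the series is 8-periodic.
φ is continuous at x = -2 with value -6, so the series converges to -6 there.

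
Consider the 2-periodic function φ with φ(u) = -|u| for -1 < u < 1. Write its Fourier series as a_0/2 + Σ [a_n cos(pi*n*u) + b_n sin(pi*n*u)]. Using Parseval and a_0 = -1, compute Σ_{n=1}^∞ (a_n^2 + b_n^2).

Parseval: a_0^2/2 + Σ_{n≥1} (a_n^2+b_n^2) = ∫_{-1}^{1} φ(u)^2 du = 2/3.
Subtract a_0^2/2 = 1/2: Σ (a_n^2+b_n^2) = 1/6.

1/6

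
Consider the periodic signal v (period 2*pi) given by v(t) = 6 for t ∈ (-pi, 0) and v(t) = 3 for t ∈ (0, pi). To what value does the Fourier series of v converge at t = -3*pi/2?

3

t = -3*pi/2 differs from t = pi/2 by -1 full period(s), and the series is 2*pi-periodic.
v is continuous at t = pi/2 with value 3, so the series converges to 3 there.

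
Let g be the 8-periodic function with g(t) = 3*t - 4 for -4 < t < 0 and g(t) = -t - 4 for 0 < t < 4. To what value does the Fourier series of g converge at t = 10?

-6

t = 10 differs from t = 2 by 1 full period(s), and the series is 8-periodic.
g is continuous at t = 2 with value -6, so the series converges to -6 there.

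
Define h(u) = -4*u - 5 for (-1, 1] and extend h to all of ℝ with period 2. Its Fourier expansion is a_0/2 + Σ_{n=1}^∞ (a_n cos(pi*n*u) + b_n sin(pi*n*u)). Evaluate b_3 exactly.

b_3 = ∫_{-1}^{1} h(u) sin(3*pi*u) du.
Integrating by parts (boundary term plus one more integral), an antiderivative of (-4*u - 5) sin(3*pi*u) is 4*u*cos(3*pi*u)/(3*pi) - 4*sin(3*pi*u)/(9*pi**2) + 5*cos(3*pi*u)/(3*pi); evaluating from -1 to 1: ∫_{-1}^{1} (-4*u - 5) sin(3*pi*u) du = (-3/pi) - (-1/(3*pi)) = -8/(3*pi).
Hence b_3 = -8/(3*pi).

-8/(3*pi)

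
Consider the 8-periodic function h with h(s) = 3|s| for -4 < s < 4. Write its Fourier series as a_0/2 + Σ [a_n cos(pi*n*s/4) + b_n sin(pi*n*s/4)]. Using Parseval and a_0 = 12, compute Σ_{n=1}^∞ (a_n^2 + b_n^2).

24

Parseval: a_0^2/2 + Σ_{n≥1} (a_n^2+b_n^2) = 1/4 ∫_{-4}^{4} h(s)^2 ds = 96.
Subtract a_0^2/2 = 72: Σ (a_n^2+b_n^2) = 24.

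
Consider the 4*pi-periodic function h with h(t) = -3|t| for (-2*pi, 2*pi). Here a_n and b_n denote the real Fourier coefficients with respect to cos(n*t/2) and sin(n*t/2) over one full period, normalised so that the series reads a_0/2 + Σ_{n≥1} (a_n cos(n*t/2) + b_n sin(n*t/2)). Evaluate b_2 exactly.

b_2 = (1/(2*pi)) ∫_{-2*pi}^{2*pi} h(t) sin(t) dt.
h is even and sin(t) is odd, so the integrand is odd over a symmetric interval and the integral vanishes.

0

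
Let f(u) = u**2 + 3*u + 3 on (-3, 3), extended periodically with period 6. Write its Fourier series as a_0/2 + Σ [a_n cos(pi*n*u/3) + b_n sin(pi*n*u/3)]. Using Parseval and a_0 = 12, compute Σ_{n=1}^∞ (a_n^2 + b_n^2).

342/5

Parseval: a_0^2/2 + Σ_{n≥1} (a_n^2+b_n^2) = 1/3 ∫_{-3}^{3} f(u)^2 du = 702/5.
Subtract a_0^2/2 = 72: Σ (a_n^2+b_n^2) = 342/5.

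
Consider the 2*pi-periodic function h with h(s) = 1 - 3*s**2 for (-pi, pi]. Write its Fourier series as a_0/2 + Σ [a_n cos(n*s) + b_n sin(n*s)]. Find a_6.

a_6 = 1/pi ∫_{-pi}^{pi} h(s) cos(6*s) ds.
h is even and cos(6*s) is even, so the integrand is even and a_6 = 2/pi ∫_0^{pi} h(s) cos(6*s) ds.
Integrating by parts twice (tabular method), an antiderivative of (1 - 3*s**2) cos(6*s) is -s**2*sin(6*s)/2 - s*cos(6*s)/6 + 7*sin(6*s)/36; evaluating from 0 to pi: ∫_{0}^{pi} (1 - 3*s**2) cos(6*s) ds = (-pi/6) - (0) = -pi/6.
Hence a_6 = (2/pi)·(-pi/6) = -1/3.

-1/3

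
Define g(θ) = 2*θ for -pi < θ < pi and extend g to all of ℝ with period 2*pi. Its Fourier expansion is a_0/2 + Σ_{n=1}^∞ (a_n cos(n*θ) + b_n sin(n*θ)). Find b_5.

b_5 = 1/pi ∫_{-pi}^{pi} g(θ) sin(5*θ) dθ.
g is odd and sin(5*θ) is odd, so the integrand is even and b_5 = 2/pi ∫_0^{pi} g(θ) sin(5*θ) dθ.
Integrating by parts (boundary term plus one more integral), an antiderivative of (2*θ) sin(5*θ) is -2*θ*cos(5*θ)/5 + 2*sin(5*θ)/25; evaluating from 0 to pi: ∫_{0}^{pi} (2*θ) sin(5*θ) dθ = (2*pi/5) - (0) = 2*pi/5.
Hence b_5 = (2/pi)·(2*pi/5) = 4/5.

4/5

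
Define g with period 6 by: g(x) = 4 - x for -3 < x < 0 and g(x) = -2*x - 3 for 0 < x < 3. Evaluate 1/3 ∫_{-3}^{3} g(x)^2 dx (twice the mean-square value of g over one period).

70

1/3 ∫_{-3}^{3} g(x)^2 dx = 1/3 · (210) = 70.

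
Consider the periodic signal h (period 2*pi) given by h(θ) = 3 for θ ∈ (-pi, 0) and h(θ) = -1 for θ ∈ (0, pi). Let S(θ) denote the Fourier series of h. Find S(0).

At θ = 0 the one-sided limits are h(0^-) = 3 and h(0^+) = -1.
By Dirichlet's theorem the series converges to their average, [(3) + (-1)]/2 = 1.

1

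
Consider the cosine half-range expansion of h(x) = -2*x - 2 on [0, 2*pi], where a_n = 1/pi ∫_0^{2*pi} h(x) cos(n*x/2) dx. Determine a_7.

a_7 = 1/pi ∫_0^{2*pi} (-2*x - 2) cos(7*x/2) dx.
Integrating by parts (boundary term plus one more integral), an antiderivative of (-2*x - 2) cos(7*x/2) is -4*x*sin(7*x/2)/7 - 4*sin(7*x/2)/7 - 8*cos(7*x/2)/49; evaluating from 0 to 2*pi: ∫_{0}^{2*pi} (-2*x - 2) cos(7*x/2) dx = (8/49) - (-8/49) = 16/49.
Hence a_7 = (1/pi)·(16/49) = 16/(49*pi).

16/(49*pi)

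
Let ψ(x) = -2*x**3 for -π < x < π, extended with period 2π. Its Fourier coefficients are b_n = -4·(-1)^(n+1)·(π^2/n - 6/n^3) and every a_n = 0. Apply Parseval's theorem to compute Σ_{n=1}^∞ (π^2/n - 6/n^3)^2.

pi**6/14

Parseval: Σ b_n^2 = (1/π) ∫_{-π}^{π} ψ(x)^2 dx = 8*pi**6/7.
b_n^2 = 16·(π^2/n - 6/n^3)^2, so the sum equals (8*pi**6/7)/16 = pi**6/14.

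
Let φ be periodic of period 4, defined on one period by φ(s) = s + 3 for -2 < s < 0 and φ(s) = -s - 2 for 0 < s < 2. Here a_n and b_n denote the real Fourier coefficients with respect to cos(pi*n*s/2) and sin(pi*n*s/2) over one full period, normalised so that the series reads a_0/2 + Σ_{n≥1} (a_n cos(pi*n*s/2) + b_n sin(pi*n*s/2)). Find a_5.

a_5 = 1/2 ∫_{-2}^{2} φ(s) cos(5*pi*s/2) ds.
Split the integral at the breakpoints.
Integrating by parts (boundary term plus one more integral), an antiderivative of (s + 3) cos(5*pi*s/2) is 2*s*sin(5*pi*s/2)/(5*pi) + 6*sin(5*pi*s/2)/(5*pi) + 4*cos(5*pi*s/2)/(25*pi**2); evaluating from -2 to 0: ∫_{-2}^{0} (s + 3) cos(5*pi*s/2) ds = (4/(25*pi**2)) - (-4/(25*pi**2)) = 8/(25*pi**2).
Integrating by parts (boundary term plus one more integral), an antiderivative of (-s - 2) cos(5*pi*s/2) is -2*s*sin(5*pi*s/2)/(5*pi) - 4*sin(5*pi*s/2)/(5*pi) - 4*cos(5*pi*s/2)/(25*pi**2); evaluating from 0 to 2: ∫_{0}^{2} (-s - 2) cos(5*pi*s/2) ds = (4/(25*pi**2)) - (-4/(25*pi**2)) = 8/(25*pi**2).
Summing the pieces and multiplying by (1/2) gives a_5 = 8/(25*pi**2).

8/(25*pi**2)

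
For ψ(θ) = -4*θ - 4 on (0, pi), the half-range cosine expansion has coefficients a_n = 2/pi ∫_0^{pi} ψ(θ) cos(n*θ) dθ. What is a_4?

a_4 = 2/pi ∫_0^{pi} (-4*θ - 4) cos(4*θ) dθ.
Integrating by parts (boundary term plus one more integral), an antiderivative of (-4*θ - 4) cos(4*θ) is -θ*sin(4*θ) - sin(4*θ) - cos(4*θ)/4; evaluating from 0 to pi: ∫_{0}^{pi} (-4*θ - 4) cos(4*θ) dθ = (-1/4) - (-1/4) = 0.
Hence a_4 = (2/pi)·(0) = 0.

0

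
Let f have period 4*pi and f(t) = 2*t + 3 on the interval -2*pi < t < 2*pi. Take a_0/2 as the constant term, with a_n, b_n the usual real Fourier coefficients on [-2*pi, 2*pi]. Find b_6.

-4/3

b_6 = (1/(2*pi)) ∫_{-2*pi}^{2*pi} f(t) sin(3*t) dt.
Integrating by parts (boundary term plus one more integral), an antiderivative of (2*t + 3) sin(3*t) is -2*t*cos(3*t)/3 + 2*sin(3*t)/9 - cos(3*t); evaluating from -2*pi to 2*pi: ∫_{-2*pi}^{2*pi} (2*t + 3) sin(3*t) dt = (-4*pi/3 - 1) - (-1 + 4*pi/3) = -8*pi/3.
Hence b_6 = (1/(2*pi))·(-8*pi/3) = -4/3.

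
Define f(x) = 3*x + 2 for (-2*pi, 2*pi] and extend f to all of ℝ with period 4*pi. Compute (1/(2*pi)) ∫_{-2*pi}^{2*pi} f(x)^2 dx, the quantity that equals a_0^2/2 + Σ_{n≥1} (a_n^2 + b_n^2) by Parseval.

8 + 24*pi**2

(1/(2*pi)) ∫_{-2*pi}^{2*pi} f(x)^2 dx = (1/(2*pi)) · (16*pi + 48*pi**3) = 8 + 24*pi**2.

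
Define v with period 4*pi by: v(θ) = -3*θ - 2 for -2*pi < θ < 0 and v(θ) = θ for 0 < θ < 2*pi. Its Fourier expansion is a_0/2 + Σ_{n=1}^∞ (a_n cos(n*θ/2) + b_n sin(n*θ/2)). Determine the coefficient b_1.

-4 + 4/pi

b_1 = (1/(2*pi)) ∫_{-2*pi}^{2*pi} v(θ) sin(θ/2) dθ.
Split the integral at the breakpoints.
Integrating by parts (boundary term plus one more integral), an antiderivative of (-3*θ - 2) sin(θ/2) is 6*θ*cos(θ/2) - 12*sin(θ/2) + 4*cos(θ/2); evaluating from -2*pi to 0: ∫_{-2*pi}^{0} (-3*θ - 2) sin(θ/2) dθ = (4) - (-4 + 12*pi) = 8 - 12*pi.
Integrating by parts (boundary term plus one more integral), an antiderivative of (θ) sin(θ/2) is -2*θ*cos(θ/2) + 4*sin(θ/2); evaluating from 0 to 2*pi: ∫_{0}^{2*pi} (θ) sin(θ/2) dθ = (4*pi) - (0) = 4*pi.
Summing the pieces and multiplying by (1/(2*pi)) gives b_1 = -4 + 4/pi.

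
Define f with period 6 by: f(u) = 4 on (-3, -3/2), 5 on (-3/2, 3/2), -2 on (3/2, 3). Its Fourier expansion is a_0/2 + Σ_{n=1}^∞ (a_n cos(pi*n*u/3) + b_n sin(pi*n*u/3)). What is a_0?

6

a_0 = 1/3 ∫_{-3}^{3} f(u) du = 1/3 · (18) = 6.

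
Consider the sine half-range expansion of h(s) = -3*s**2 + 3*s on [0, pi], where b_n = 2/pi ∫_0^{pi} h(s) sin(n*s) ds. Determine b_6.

-1 + pi

b_6 = 2/pi ∫_0^{pi} (-3*s**2 + 3*s) sin(6*s) ds.
Integrating by parts twice (tabular method), an antiderivative of (-3*s**2 + 3*s) sin(6*s) is s**2*cos(6*s)/2 - s*sin(6*s)/6 - s*cos(6*s)/2 + sin(6*s)/12 - cos(6*s)/36; evaluating from 0 to pi: ∫_{0}^{pi} (-3*s**2 + 3*s) sin(6*s) ds = (-pi/2 - 1/36 + pi**2/2) - (-1/36) = pi*(-1 + pi)/2.
Hence b_6 = (2/pi)·(pi*(-1 + pi)/2) = -1 + pi.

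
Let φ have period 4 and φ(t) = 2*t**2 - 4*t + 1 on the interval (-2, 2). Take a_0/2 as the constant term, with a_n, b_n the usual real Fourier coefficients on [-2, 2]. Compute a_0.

a_0 = 1/2 ∫_{-2}^{2} φ(t) dt = 1/2 · (44/3) = 22/3.

22/3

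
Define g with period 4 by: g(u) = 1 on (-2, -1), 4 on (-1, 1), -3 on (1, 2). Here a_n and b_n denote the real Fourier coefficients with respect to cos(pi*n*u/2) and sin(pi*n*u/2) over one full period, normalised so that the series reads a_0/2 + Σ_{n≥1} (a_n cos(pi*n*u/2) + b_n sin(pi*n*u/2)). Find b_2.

4/pi

b_2 = 1/2 ∫_{-2}^{2} g(u) sin(pi*u) du.
Split the integral at the breakpoints.
Directly, an antiderivative of (1) sin(pi*u) is -cos(pi*u)/pi; evaluating from -2 to -1: ∫_{-2}^{-1} (1) sin(pi*u) du = (1/pi) - (-1/pi) = 2/pi.
Directly, an antiderivative of (4) sin(pi*u) is -4*cos(pi*u)/pi; evaluating from -1 to 1: ∫_{-1}^{1} (4) sin(pi*u) du = (4/pi) - (4/pi) = 0.
Directly, an antiderivative of (-3) sin(pi*u) is 3*cos(pi*u)/pi; evaluating from 1 to 2: ∫_{1}^{2} (-3) sin(pi*u) du = (3/pi) - (-3/pi) = 6/pi.
Summing the pieces and multiplying by (1/2) gives b_2 = 4/pi.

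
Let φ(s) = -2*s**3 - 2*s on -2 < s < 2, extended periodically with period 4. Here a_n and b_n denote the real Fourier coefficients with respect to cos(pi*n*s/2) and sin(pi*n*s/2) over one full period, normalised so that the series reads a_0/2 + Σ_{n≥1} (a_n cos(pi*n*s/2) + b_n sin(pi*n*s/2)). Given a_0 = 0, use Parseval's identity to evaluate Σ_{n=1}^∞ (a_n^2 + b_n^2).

14176/105

Parseval: a_0^2/2 + Σ_{n≥1} (a_n^2+b_n^2) = 1/2 ∫_{-2}^{2} φ(s)^2 ds = 14176/105.
Subtract a_0^2/2 = 0: Σ (a_n^2+b_n^2) = 14176/105.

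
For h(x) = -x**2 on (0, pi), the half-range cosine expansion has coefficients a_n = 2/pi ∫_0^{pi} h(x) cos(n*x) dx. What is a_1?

a_1 = 2/pi ∫_0^{pi} (-x**2) cos(x) dx.
Integrating by parts twice (tabular method), an antiderivative of (-x**2) cos(x) is -x**2*sin(x) - 2*x*cos(x) + 2*sin(x); evaluating from 0 to pi: ∫_{0}^{pi} (-x**2) cos(x) dx = (2*pi) - (0) = 2*pi.
Hence a_1 = (2/pi)·(2*pi) = 4.

4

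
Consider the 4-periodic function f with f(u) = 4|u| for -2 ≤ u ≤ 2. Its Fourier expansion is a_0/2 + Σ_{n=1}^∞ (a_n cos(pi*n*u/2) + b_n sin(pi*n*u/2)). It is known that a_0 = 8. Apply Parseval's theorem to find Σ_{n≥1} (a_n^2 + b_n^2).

Parseval: a_0^2/2 + Σ_{n≥1} (a_n^2+b_n^2) = 1/2 ∫_{-2}^{2} f(u)^2 du = 128/3.
Subtract a_0^2/2 = 32: Σ (a_n^2+b_n^2) = 32/3.

32/3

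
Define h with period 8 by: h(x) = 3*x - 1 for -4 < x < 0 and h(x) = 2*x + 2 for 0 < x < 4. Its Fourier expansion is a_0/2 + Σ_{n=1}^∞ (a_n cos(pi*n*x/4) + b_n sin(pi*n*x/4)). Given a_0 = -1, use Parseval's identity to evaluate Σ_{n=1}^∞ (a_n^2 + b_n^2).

Parseval: a_0^2/2 + Σ_{n≥1} (a_n^2+b_n^2) = 1/4 ∫_{-4}^{4} h(x)^2 dx = 307/3.
Subtract a_0^2/2 = 1/2: Σ (a_n^2+b_n^2) = 611/6.

611/6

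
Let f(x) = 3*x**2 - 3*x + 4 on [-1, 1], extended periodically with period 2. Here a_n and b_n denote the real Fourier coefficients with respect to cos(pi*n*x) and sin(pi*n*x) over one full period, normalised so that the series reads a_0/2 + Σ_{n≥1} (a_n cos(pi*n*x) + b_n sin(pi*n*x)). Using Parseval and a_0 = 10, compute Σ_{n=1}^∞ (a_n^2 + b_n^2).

Parseval: a_0^2/2 + Σ_{n≥1} (a_n^2+b_n^2) = ∫_{-1}^{1} f(x)^2 dx = 288/5.
Subtract a_0^2/2 = 50: Σ (a_n^2+b_n^2) = 38/5.

38/5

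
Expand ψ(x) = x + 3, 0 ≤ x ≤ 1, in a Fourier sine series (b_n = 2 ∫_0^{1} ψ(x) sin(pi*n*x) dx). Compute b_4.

b_4 = 2 ∫_0^{1} (x + 3) sin(4*pi*x) dx.
Integrating by parts (boundary term plus one more integral), an antiderivative of (x + 3) sin(4*pi*x) is -x*cos(4*pi*x)/(4*pi) + sin(4*pi*x)/(16*pi**2) - 3*cos(4*pi*x)/(4*pi); evaluating from 0 to 1: ∫_{0}^{1} (x + 3) sin(4*pi*x) dx = (-1/pi) - (-3/(4*pi)) = -1/(4*pi).
Hence b_4 = 2·(-1/(4*pi)) = -1/(2*pi).

-1/(2*pi)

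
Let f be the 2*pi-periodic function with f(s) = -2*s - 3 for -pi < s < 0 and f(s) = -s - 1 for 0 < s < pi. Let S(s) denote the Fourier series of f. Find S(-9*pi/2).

-3 + pi

s = -9*pi/2 differs from s = -pi/2 by -2 full period(s), and the series is 2*pi-periodic.
f is continuous at s = -pi/2 with value -3 + pi, so the series converges to -3 + pi there.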